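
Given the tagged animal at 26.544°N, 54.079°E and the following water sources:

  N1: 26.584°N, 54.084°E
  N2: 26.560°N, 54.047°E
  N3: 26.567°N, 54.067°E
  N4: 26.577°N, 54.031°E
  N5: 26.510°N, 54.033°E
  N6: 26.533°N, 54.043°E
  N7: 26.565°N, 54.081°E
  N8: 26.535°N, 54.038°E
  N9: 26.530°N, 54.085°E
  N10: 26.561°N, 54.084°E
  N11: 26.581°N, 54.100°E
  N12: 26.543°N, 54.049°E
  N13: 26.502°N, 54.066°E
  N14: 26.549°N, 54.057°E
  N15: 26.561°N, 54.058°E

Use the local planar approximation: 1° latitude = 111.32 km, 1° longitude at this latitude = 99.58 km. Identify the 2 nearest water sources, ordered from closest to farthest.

Distances from 26.544°N, 54.079°E:
N1: √((0.040·111.32)² + (0.005·99.58)²) = √(19.82743 + 0.24790) = 4.481 km
N2: √((0.016·111.32)² + (-0.032·99.58)²) = √(3.17239 + 10.15416) = 3.651 km
N3: √((0.023·111.32)² + (-0.012·99.58)²) = √(6.55544 + 1.42793) = 2.825 km
N4: √((0.033·111.32)² + (-0.048·99.58)²) = √(13.49504 + 22.84687) = 6.028 km
N5: √((-0.034·111.32)² + (-0.046·99.58)²) = √(14.32532 + 20.98263) = 5.942 km
N6: √((-0.011·111.32)² + (-0.036·99.58)²) = √(1.49945 + 12.85136) = 3.788 km
N7: √((0.021·111.32)² + (0.002·99.58)²) = √(5.46493 + 0.03966) = 2.346 km
N8: √((-0.009·111.32)² + (-0.041·99.58)²) = √(1.00376 + 16.66909) = 4.204 km
N9: √((-0.014·111.32)² + (0.006·99.58)²) = √(2.42886 + 0.35698) = 1.669 km
N10: √((0.017·111.32)² + (0.005·99.58)²) = √(3.58133 + 0.24790) = 1.957 km
N11: √((0.037·111.32)² + (0.021·99.58)²) = √(16.96484 + 4.37303) = 4.619 km
N12: √((-0.001·111.32)² + (-0.030·99.58)²) = √(0.01239 + 8.92456) = 2.989 km
N13: √((-0.042·111.32)² + (-0.013·99.58)²) = √(21.85974 + 1.67583) = 4.851 km
N14: √((0.005·111.32)² + (-0.022·99.58)²) = √(0.30980 + 4.79943) = 2.260 km
N15: √((0.017·111.32)² + (-0.021·99.58)²) = √(3.58133 + 4.37303) = 2.820 km
Sorted: N9 (1.669 km) < N10 (1.957 km) < N14 (2.260 km) < N7 (2.346 km) < …

N9, N10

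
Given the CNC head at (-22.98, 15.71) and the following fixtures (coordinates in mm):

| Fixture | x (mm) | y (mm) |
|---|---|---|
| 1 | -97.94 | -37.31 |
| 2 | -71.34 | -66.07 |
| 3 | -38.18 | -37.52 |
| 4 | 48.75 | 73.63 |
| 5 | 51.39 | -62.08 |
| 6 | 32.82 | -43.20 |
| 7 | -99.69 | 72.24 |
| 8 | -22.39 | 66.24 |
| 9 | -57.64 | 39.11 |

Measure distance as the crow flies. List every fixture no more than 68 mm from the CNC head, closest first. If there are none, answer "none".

9, 8, 3

Distances from (-22.98, 15.71):
1: √((-74.96)² + (-53.02)²) = √(5619.0016 + 2811.1204) = 91.82 mm
2: √((-48.36)² + (-81.78)²) = √(2338.6896 + 6687.9684) = 95.01 mm
3: √((-15.20)² + (-53.23)²) = √(231.0400 + 2833.4329) = 55.36 mm
4: √((71.73)² + (57.92)²) = √(5145.1929 + 3354.7264) = 92.20 mm
5: √((74.37)² + (-77.79)²) = √(5530.8969 + 6051.2841) = 107.62 mm
6: √((55.80)² + (-58.91)²) = √(3113.6400 + 3470.3881) = 81.14 mm
7: √((-76.71)² + (56.53)²) = √(5884.4241 + 3195.6409) = 95.29 mm
8: √((0.59)² + (50.53)²) = √(0.3481 + 2553.2809) = 50.53 mm
9: √((-34.66)² + (23.40)²) = √(1201.3156 + 547.5600) = 41.82 mm
Threshold 68 mm: 9 (41.82 mm), 8 (50.53 mm), 3 (55.36 mm) are within range.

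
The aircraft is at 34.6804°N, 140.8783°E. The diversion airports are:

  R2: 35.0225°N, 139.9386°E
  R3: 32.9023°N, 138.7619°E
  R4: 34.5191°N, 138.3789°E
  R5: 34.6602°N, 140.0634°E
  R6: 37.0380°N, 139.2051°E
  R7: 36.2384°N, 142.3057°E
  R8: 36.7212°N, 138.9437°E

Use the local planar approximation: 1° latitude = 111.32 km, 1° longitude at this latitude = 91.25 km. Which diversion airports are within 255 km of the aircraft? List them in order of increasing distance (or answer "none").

Distances from 34.6804°N, 140.8783°E:
R2: √((0.3421·111.32)² + (-0.9397·91.25)²) = √(1450.282290 + 7352.655193) = 93.8240 km
R3: √((-1.7781·111.32)² + (-2.1164·91.25)²) = √(39179.488265 + 37295.913762) = 276.5419 km
R4: √((-0.1613·111.32)² + (-2.4994·91.25)²) = √(322.414919 + 52016.038935) = 228.7760 km
R5: √((-0.0202·111.32)² + (-0.8149·91.25)²) = √(5.056490 + 5529.353830) = 74.3936 km
R6: √((2.3576·111.32)² + (-1.6732·91.25)²) = √(68878.969501 + 23311.029720) = 303.6281 km
R7: √((1.5580·111.32)² + (1.4274·91.25)²) = √(30080.240345 + 16965.127625) = 216.8994 km
R8: √((2.0408·111.32)² + (-1.9346·91.25)²) = √(51611.595696 + 31163.635290) = 287.7068 km
Threshold 255 km: R5 (74.3936 km), R2 (93.8240 km), R7 (216.8994 km), R4 (228.7760 km) are within range.

R5, R2, R7, R4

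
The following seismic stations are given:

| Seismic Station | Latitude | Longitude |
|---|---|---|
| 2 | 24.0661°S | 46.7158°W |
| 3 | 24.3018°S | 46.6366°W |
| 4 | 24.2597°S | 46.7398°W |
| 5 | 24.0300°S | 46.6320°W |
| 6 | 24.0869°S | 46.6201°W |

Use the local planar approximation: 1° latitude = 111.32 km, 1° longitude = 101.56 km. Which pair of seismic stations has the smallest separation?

Pairwise distances:
5–6: 6.4484 km
2–5: 9.4118 km
2–6: 9.9913 km
3–4: 11.4811 km
2–4: 21.6889 km
4–6: 22.7555 km
3–6: 23.9813 km
2–3: 27.4434 km
4–5: 27.8154 km
3–5: 30.2604 km
Closest pair: 5–6 at 6.4484 km.

5 and 6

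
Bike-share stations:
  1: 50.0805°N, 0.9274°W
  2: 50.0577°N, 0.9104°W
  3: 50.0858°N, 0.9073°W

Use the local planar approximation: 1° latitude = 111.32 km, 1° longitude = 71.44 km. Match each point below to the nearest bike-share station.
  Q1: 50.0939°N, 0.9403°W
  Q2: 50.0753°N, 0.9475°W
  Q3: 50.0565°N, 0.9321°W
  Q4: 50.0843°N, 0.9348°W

Q1→1; Q2→1; Q3→2; Q4→1

Q1 at 50.0939°N, 0.9403°W:
  1: 1.7534 km
  2: 4.5609 km
  3: 2.5241 km
  → nearest: 1 (1.7534 km)
Q2 at 50.0753°N, 0.9475°W:
  1: 1.5482 km
  2: 3.2960 km
  3: 3.1006 km
  → nearest: 1 (1.5482 km)
Q3 at 50.0565°N, 0.9321°W:
  1: 2.6927 km
  2: 1.5560 km
  3: 3.7118 km
  → nearest: 2 (1.5560 km)
Q4 at 50.0843°N, 0.9348°W:
  1: 0.6771 km
  2: 3.4361 km
  3: 1.9717 km
  → nearest: 1 (0.6771 km)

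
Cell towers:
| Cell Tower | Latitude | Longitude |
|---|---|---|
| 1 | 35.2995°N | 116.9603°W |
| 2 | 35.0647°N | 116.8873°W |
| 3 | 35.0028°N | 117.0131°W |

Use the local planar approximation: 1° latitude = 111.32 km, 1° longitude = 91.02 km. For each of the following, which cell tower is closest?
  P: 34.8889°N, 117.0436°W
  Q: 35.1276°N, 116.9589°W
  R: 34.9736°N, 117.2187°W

P→3; Q→2; R→3

P at 34.8889°N, 117.0436°W:
  1: 46.3326 km
  2: 24.1946 km
  3: 12.9797 km
  → nearest: 3 (12.9797 km)
Q at 35.1276°N, 116.9589°W:
  1: 19.1363 km
  2: 9.5656 km
  3: 14.7426 km
  → nearest: 2 (9.5656 km)
R at 34.9736°N, 117.2187°W:
  1: 43.2360 km
  2: 31.8232 km
  3: 18.9939 km
  → nearest: 3 (18.9939 km)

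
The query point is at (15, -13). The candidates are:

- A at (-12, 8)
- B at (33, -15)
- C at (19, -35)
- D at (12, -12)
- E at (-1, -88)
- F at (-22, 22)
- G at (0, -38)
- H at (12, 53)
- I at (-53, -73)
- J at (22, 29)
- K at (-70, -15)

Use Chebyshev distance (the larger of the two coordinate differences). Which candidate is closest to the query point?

Distances from (15, -13):
A: 27
B: 18
C: 22
D: 3
E: 75
F: 37
G: 25
H: 66
I: 68
J: 42
K: 85
Minimum: D at 3.

D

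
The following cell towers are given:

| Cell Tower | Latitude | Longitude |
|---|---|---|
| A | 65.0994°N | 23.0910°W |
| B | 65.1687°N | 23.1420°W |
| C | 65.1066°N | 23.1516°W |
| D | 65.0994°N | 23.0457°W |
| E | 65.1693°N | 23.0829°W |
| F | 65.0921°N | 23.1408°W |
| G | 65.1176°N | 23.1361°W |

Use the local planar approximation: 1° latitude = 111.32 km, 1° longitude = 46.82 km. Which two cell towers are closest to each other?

Pairwise distances:
A–B: 8.0756 km
A–C: 2.9483 km
A–D: 2.1209 km
A–E: 7.7905 km
A–F: 2.4692 km
A–G: 2.9264 km
B–C: 6.9276 km
B–D: 8.9354 km
B–E: 2.7679 km
B–F: 8.5273 km
B–G: 5.6952 km
C–D: 5.0226 km
C–E: 7.6853 km
C–F: 1.6915 km
C–G: 1.4234 km
D–E: 7.9738 km
D–F: 4.5261 km
D–G: 4.6924 km
E–F: 9.0113 km
E–G: 6.2711 km
F–G: 2.8472 km
Closest pair: C–G at 1.4234 km.

C and G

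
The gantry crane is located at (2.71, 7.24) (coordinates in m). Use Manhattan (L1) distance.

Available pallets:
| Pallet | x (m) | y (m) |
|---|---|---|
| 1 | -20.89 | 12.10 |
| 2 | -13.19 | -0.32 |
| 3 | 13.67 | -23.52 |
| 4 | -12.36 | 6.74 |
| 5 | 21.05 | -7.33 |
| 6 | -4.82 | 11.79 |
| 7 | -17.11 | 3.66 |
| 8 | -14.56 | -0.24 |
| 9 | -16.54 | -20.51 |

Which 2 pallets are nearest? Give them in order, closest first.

Distances from (2.71, 7.24):
1: 28.46 m
2: 23.46 m
3: 41.72 m
4: 15.57 m
5: 32.91 m
6: 12.08 m
7: 23.40 m
8: 24.75 m
9: 47.00 m
Sorted: 6 (12.08 m) < 4 (15.57 m) < 7 (23.40 m) < 2 (23.46 m) < …

6, 4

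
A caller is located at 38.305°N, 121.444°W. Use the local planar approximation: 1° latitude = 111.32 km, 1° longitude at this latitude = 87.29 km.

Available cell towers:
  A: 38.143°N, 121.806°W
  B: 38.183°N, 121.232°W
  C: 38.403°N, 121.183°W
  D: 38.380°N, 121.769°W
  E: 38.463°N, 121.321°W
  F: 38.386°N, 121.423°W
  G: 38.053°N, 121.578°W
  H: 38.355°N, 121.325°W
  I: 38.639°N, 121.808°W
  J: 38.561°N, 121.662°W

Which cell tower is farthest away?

I

Distances from 38.305°N, 121.444°W:
A: √((-0.162·111.32)² + (-0.362·87.29)²) = √(325.21939 + 998.49554) = 36.383 km
B: √((-0.122·111.32)² + (0.212·87.29)²) = √(184.44465 + 342.45279) = 22.954 km
C: √((0.098·111.32)² + (0.261·87.29)²) = √(119.01414 + 519.05096) = 25.260 km
D: √((0.075·111.32)² + (-0.325·87.29)²) = √(69.70580 + 804.81435) = 29.572 km
E: √((0.158·111.32)² + (0.123·87.29)²) = √(309.35744 + 115.27608) = 20.607 km
F: √((0.081·111.32)² + (0.021·87.29)²) = √(81.30485 + 3.36022) = 9.201 km
G: √((-0.252·111.32)² + (-0.134·87.29)²) = √(786.95061 + 136.81653) = 30.394 km
H: √((0.050·111.32)² + (0.119·87.29)²) = √(30.98036 + 107.90036) = 11.785 km
I: √((0.334·111.32)² + (-0.364·87.29)²) = √(1382.41784 + 1009.55912) = 48.908 km
J: √((0.256·111.32)² + (-0.218·87.29)²) = √(812.13144 + 362.11121) = 34.267 km
Maximum: I at 48.908 km.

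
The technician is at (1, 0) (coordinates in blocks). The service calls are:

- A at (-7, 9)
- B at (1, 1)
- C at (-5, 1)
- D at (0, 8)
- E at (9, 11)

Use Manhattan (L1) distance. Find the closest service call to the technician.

Distances from (1, 0):
A: |-8| + |9| = 8 + 9 = 17 blocks
B: |0| + |1| = 0 + 1 = 1 blocks
C: |-6| + |1| = 6 + 1 = 7 blocks
D: |-1| + |8| = 1 + 8 = 9 blocks
E: |8| + |11| = 8 + 11 = 19 blocks
Minimum: B at 1 blocks.

B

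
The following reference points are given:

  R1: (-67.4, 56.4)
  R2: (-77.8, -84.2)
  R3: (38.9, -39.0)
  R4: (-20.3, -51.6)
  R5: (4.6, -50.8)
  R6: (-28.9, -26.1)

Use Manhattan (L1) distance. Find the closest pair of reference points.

Pairwise distances:
R1–R2: 151.0
R1–R3: 201.7
R1–R4: 155.1
R1–R5: 179.2
R1–R6: 121.0
R2–R3: 161.9
R2–R4: 90.1
R2–R5: 115.8
R2–R6: 107.0
R3–R4: 71.8
R3–R5: 46.1
R3–R6: 80.7
R4–R5: 25.7
R4–R6: 34.1
R5–R6: 58.2
Closest pair: R4–R5 at 25.7.

R4 and R5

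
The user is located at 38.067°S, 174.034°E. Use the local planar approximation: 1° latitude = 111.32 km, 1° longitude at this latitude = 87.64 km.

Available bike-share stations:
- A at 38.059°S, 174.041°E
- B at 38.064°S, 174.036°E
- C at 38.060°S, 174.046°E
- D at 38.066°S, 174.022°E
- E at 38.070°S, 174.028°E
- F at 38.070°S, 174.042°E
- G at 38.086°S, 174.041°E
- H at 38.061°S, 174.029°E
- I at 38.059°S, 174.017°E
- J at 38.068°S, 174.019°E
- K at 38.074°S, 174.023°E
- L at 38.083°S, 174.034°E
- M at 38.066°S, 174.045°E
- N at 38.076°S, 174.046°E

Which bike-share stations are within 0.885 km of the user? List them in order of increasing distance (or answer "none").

Distances from 38.067°S, 174.034°E:
A: √((0.008·111.32)² + (0.007·87.64)²) = √(0.79310 + 0.37636) = 1.081 km
B: √((0.003·111.32)² + (0.002·87.64)²) = √(0.11153 + 0.03072) = 0.377 km
C: √((0.007·111.32)² + (0.012·87.64)²) = √(0.60721 + 1.10603) = 1.309 km
D: √((0.001·111.32)² + (-0.012·87.64)²) = √(0.01239 + 1.10603) = 1.058 km
E: √((-0.003·111.32)² + (-0.006·87.64)²) = √(0.11153 + 0.27651) = 0.623 km
F: √((-0.003·111.32)² + (0.008·87.64)²) = √(0.11153 + 0.49157) = 0.777 km
G: √((-0.019·111.32)² + (0.007·87.64)²) = √(4.47356 + 0.37636) = 2.202 km
H: √((0.006·111.32)² + (-0.005·87.64)²) = √(0.44612 + 0.19202) = 0.799 km
I: √((0.008·111.32)² + (-0.017·87.64)²) = √(0.79310 + 2.21974) = 1.736 km
J: √((-0.001·111.32)² + (-0.015·87.64)²) = √(0.01239 + 1.72817) = 1.319 km
K: √((-0.007·111.32)² + (-0.011·87.64)²) = √(0.60721 + 0.92937) = 1.240 km
L: √((-0.016·111.32)² + (0.000·87.64)²) = √(3.17239 + 0.00000) = 1.781 km
M: √((0.001·111.32)² + (0.011·87.64)²) = √(0.01239 + 0.92937) = 0.970 km
N: √((-0.009·111.32)² + (0.012·87.64)²) = √(1.00376 + 1.10603) = 1.453 km
Threshold 0.885 km: B (0.377 km), E (0.623 km), F (0.777 km), H (0.799 km) are within range.

B, E, F, H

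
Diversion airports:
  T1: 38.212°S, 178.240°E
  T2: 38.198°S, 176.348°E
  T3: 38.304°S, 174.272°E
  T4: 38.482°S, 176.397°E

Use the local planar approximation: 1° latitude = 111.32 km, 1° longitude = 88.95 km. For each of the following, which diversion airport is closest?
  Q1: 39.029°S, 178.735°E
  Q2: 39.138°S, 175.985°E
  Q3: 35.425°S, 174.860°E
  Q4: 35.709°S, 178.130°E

Q1 at 39.029°S, 178.735°E:
  T1: √((0.817·111.32)² + (-0.495·88.95)²) = √(8271.61874 + 1938.66292) = 101.046 km
  T2: √((0.831·111.32)² + (-2.387·88.95)²) = √(8557.53025 + 45081.33235) = 231.601 km
  T3: √((0.725·111.32)² + (-4.463·88.95)²) = √(6513.61985 + 157596.17716) = 405.105 km
  T4: √((0.547·111.32)² + (-2.338·88.95)²) = √(3707.84054 + 43249.48282) = 216.696 km
  → nearest: T1 (101.046 km)
Q2 at 39.138°S, 175.985°E:
  T1: √((0.926·111.32)² + (2.255·88.95)²) = √(10625.96470 + 40233.23902) = 225.520 km
  T2: √((0.940·111.32)² + (0.363·88.95)²) = √(10949.69702 + 1042.56983) = 109.509 km
  T3: √((0.834·111.32)² + (-1.713·88.95)²) = √(8619.42900 + 23217.02830) = 178.428 km
  T4: √((0.656·111.32)² + (0.412·88.95)²) = √(5332.78499 + 1343.03193) = 81.706 km
  → nearest: T4 (81.706 km)
Q3 at 35.425°S, 174.860°E:
  T1: √((-2.787·111.32)² + (3.380·88.95)²) = √(96254.34272 + 90391.02380) = 432.025 km
  T2: √((-2.773·111.32)² + (1.488·88.95)²) = √(95289.73836 + 17518.53428) = 335.869 km
  T3: √((-2.879·111.32)² + (-0.588·88.95)²) = √(102714.01957 + 2735.56197) = 324.730 km
  T4: √((-3.057·111.32)² + (1.537·88.95)²) = √(115807.65637 + 18691.30567) = 366.741 km
  → nearest: T3 (324.730 km)
Q4 at 35.709°S, 178.130°E:
  T1: √((-2.503·111.32)² + (0.110·88.95)²) = √(77636.88367 + 95.73644) = 278.806 km
  T2: √((-2.489·111.32)² + (-1.782·88.95)²) = √(76770.82162 + 25125.07138) = 319.211 km
  T3: √((-2.595·111.32)² + (-3.858·88.95)²) = √(83448.99673 + 117765.03119) = 448.569 km
  T4: √((-2.773·111.32)² + (-1.733·88.95)²) = √(95289.73836 + 23762.33041) = 345.039 km
  → nearest: T1 (278.806 km)

Q1→T1; Q2→T4; Q3→T3; Q4→T1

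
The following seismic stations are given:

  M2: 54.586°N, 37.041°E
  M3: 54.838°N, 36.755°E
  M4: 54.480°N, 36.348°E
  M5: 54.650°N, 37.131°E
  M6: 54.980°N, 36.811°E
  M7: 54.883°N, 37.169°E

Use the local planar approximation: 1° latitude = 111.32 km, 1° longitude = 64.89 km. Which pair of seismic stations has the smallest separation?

Pairwise distances:
M2–M3: 33.636 km
M2–M4: 46.491 km
M2–M5: 9.212 km
M2–M6: 46.330 km
M2–M7: 34.089 km
M3–M4: 47.809 km
M3–M5: 32.145 km
M3–M6: 16.220 km
M3–M7: 27.328 km
M4–M5: 54.219 km
M4–M6: 63.251 km
M4–M7: 69.648 km
M5–M6: 42.198 km
M5–M7: 26.055 km
M6–M7: 25.618 km
Closest pair: M2–M5 at 9.212 km.

M2 and M5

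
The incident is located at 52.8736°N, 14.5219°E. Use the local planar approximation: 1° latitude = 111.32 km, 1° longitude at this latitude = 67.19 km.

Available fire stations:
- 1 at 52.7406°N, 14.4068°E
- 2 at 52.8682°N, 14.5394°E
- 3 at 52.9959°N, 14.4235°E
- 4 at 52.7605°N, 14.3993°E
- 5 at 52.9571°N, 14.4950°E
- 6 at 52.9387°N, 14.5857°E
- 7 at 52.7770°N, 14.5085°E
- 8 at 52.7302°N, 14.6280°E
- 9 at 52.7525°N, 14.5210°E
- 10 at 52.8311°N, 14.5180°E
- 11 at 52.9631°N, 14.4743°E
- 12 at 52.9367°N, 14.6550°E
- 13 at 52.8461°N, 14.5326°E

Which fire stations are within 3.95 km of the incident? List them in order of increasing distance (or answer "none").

2, 13

Distances from 52.8736°N, 14.5219°E:
1: √((-0.1330·111.32)² + (-0.1151·67.19)²) = √(219.204607 + 59.808089) = 16.7037 km
2: √((-0.0054·111.32)² + (0.0175·67.19)²) = √(0.361355 + 1.382564) = 1.3206 km
3: √((0.1223·111.32)² + (-0.0984·67.19)²) = √(185.352868 + 43.711879) = 15.1349 km
4: √((-0.1131·111.32)² + (-0.1226·67.19)²) = √(158.515453 + 67.856307) = 15.0457 km
5: √((0.0835·111.32)² + (-0.0269·67.19)²) = √(86.401115 + 3.266735) = 9.4693 km
6: √((0.0651·111.32)² + (0.0638·67.19)²) = √(52.518023 + 18.375986) = 8.4199 km
7: √((-0.0966·111.32)² + (-0.0134·67.19)²) = √(115.638020 + 0.810623) = 10.7911 km
8: √((-0.1434·111.32)² + (0.1061·67.19)²) = √(254.826564 + 50.820631) = 17.4828 km
9: √((-0.1211·111.32)² + (-0.0009·67.19)²) = √(181.733371 + 0.003657) = 13.4810 km
10: √((-0.0425·111.32)² + (-0.0039·67.19)²) = √(22.383307 + 0.068665) = 4.7384 km
11: √((0.0895·111.32)² + (-0.0476·67.19)²) = √(99.264159 + 10.228765) = 10.4639 km
12: √((0.0631·111.32)² + (0.1331·67.19)²) = √(49.340678 + 79.977052) = 11.3718 km
13: √((-0.0275·111.32)² + (0.0107·67.19)²) = √(9.371558 + 0.516865) = 3.1446 km
Threshold 3.95 km: 2 (1.3206 km), 13 (3.1446 km) are within range.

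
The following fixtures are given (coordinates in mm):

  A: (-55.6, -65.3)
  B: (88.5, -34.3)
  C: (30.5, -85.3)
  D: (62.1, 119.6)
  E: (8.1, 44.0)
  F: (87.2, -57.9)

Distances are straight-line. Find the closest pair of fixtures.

B and F

Pairwise distances:
A–B: 147.4 mm
A–C: 88.4 mm
A–D: 219.2 mm
A–E: 126.5 mm
A–F: 143.0 mm
B–C: 77.2 mm
B–D: 156.1 mm
B–E: 112.2 mm
B–F: 23.6 mm
C–D: 207.3 mm
C–E: 131.2 mm
C–F: 63.0 mm
D–E: 92.9 mm
D–F: 179.3 mm
E–F: 129.0 mm
Closest pair: B–F at 23.6 mm.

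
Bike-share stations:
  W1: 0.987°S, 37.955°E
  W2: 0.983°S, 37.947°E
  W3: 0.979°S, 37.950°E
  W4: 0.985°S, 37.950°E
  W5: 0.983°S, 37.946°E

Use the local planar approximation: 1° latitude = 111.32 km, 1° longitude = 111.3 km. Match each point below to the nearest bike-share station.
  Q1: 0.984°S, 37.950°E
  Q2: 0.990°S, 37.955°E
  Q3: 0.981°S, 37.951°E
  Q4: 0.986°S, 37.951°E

Q1 at 0.984°S, 37.950°E:
  W1: 0.649016 km
  W2: 0.351968 km
  W3: 0.556600 km
  W4: 0.111320 km
  W5: 0.458907 km
  → nearest: W4 (0.111320 km)
Q2 at 0.990°S, 37.955°E:
  W1: 0.333960 km
  W2: 1.183227 km
  W3: 1.345043 km
  W4: 0.787081 km
  W5: 1.269101 km
  → nearest: W1 (0.333960 km)
Q3 at 0.981°S, 37.951°E:
  W1: 0.802696 km
  W2: 0.497767 km
  W3: 0.248910 km
  W4: 0.458979 km
  W5: 0.599384 km
  → nearest: W3 (0.248910 km)
Q4 at 0.986°S, 37.951°E:
  W1: 0.458907 km
  W2: 0.556536 km
  W3: 0.787148 km
  W4: 0.157416 km
  W5: 0.649016 km
  → nearest: W4 (0.157416 km)

Q1→W4; Q2→W1; Q3→W3; Q4→W4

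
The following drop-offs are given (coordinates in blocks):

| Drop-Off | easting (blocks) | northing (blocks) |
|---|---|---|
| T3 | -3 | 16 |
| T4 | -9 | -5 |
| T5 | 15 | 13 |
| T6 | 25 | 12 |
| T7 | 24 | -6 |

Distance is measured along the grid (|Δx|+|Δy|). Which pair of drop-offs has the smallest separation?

Pairwise distances:
T3–T4: 27 blocks
T3–T5: 21 blocks
T3–T6: 32 blocks
T3–T7: 49 blocks
T4–T5: 42 blocks
T4–T6: 51 blocks
T4–T7: 34 blocks
T5–T6: 11 blocks
T5–T7: 28 blocks
T6–T7: 19 blocks
Closest pair: T5–T6 at 11 blocks.

T5 and T6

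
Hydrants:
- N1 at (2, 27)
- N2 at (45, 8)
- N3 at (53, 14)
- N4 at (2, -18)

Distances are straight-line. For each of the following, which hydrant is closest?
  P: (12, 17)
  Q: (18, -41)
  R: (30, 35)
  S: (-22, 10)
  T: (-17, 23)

P→N1; Q→N4; R→N1; S→N1; T→N1

P at (12, 17):
  N1: √((-10)² + (10)²) = √(100.000 + 100.000) = 14.1
  N2: √((33)² + (-9)²) = √(1089.000 + 81.000) = 34.2
  N3: √((41)² + (-3)²) = √(1681.000 + 9.000) = 41.1
  N4: √((-10)² + (-35)²) = √(100.000 + 1225.000) = 36.4
  → nearest: N1 (14.1)
Q at (18, -41):
  N1: √((-16)² + (68)²) = √(256.000 + 4624.000) = 69.9
  N2: √((27)² + (49)²) = √(729.000 + 2401.000) = 55.9
  N3: √((35)² + (55)²) = √(1225.000 + 3025.000) = 65.2
  N4: √((-16)² + (23)²) = √(256.000 + 529.000) = 28.0
  → nearest: N4 (28.0)
R at (30, 35):
  N1: √((-28)² + (-8)²) = √(784.000 + 64.000) = 29.1
  N2: √((15)² + (-27)²) = √(225.000 + 729.000) = 30.9
  N3: √((23)² + (-21)²) = √(529.000 + 441.000) = 31.1
  N4: √((-28)² + (-53)²) = √(784.000 + 2809.000) = 59.9
  → nearest: N1 (29.1)
S at (-22, 10):
  N1: √((24)² + (17)²) = √(576.000 + 289.000) = 29.4
  N2: √((67)² + (-2)²) = √(4489.000 + 4.000) = 67.0
  N3: √((75)² + (4)²) = √(5625.000 + 16.000) = 75.1
  N4: √((24)² + (-28)²) = √(576.000 + 784.000) = 36.9
  → nearest: N1 (29.4)
T at (-17, 23):
  N1: √((19)² + (4)²) = √(361.000 + 16.000) = 19.4
  N2: √((62)² + (-15)²) = √(3844.000 + 225.000) = 63.8
  N3: √((70)² + (-9)²) = √(4900.000 + 81.000) = 70.6
  N4: √((19)² + (-41)²) = √(361.000 + 1681.000) = 45.2
  → nearest: N1 (19.4)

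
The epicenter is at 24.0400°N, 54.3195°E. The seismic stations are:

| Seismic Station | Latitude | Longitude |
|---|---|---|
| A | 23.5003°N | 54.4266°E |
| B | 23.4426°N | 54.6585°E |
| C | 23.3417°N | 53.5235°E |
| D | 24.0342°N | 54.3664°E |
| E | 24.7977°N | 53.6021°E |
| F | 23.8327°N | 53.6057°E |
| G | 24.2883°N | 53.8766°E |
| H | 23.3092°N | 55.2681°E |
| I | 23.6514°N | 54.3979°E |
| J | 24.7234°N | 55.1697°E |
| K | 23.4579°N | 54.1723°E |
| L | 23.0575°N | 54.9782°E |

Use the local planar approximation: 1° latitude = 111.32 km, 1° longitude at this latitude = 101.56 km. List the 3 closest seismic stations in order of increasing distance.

Distances from 24.0400°N, 54.3195°E:
A: 61.0561 km
B: 74.8862 km
C: 112.1521 km
D: 4.8067 km
E: 111.4581 km
F: 76.0779 km
G: 52.7948 km
H: 126.0937 km
I: 43.9856 km
J: 115.0793 km
K: 66.5015 km
L: 128.2088 km
Sorted: D (4.8067 km) < I (43.9856 km) < G (52.7948 km) < A (61.0561 km) < K (66.5015 km) < …

D, I, G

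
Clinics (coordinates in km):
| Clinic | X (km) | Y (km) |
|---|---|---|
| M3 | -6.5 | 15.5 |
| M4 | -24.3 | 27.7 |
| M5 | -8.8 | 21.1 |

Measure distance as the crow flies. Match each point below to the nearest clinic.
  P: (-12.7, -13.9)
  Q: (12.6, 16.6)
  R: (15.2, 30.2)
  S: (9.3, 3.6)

P at (-12.7, -13.9):
  M3: 30.0 km
  M4: 43.2 km
  M5: 35.2 km
  → nearest: M3 (30.0 km)
Q at (12.6, 16.6):
  M3: 19.1 km
  M4: 38.5 km
  M5: 21.9 km
  → nearest: M3 (19.1 km)
R at (15.2, 30.2):
  M3: 26.2 km
  M4: 39.6 km
  M5: 25.7 km
  → nearest: M5 (25.7 km)
S at (9.3, 3.6):
  M3: 19.8 km
  M4: 41.3 km
  M5: 25.2 km
  → nearest: M3 (19.8 km)

P→M3; Q→M3; R→M5; S→M3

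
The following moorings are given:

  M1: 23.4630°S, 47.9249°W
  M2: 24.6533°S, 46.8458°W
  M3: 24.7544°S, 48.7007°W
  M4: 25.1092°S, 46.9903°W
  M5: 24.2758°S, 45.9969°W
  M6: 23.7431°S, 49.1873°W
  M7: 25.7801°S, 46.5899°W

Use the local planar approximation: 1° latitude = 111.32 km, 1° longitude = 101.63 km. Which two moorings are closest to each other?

Pairwise distances:
M1–M2: 172.0019 km
M1–M3: 163.9604 km
M1–M4: 206.4079 km
M1–M5: 215.8247 km
M1–M6: 132.0323 km
M1–M7: 291.4461 km
M2–M3: 188.8491 km
M2–M4: 52.8328 km
M2–M5: 95.9641 km
M2–M6: 258.6398 km
M2–M7: 128.1031 km
M3–M4: 178.2586 km
M3–M5: 279.9045 km
M3–M6: 122.9610 km
M3–M7: 243.0152 km
M4–M5: 137.1124 km
M4–M6: 270.1500 km
M4–M7: 85.0510 km
M5–M6: 329.6184 km
M5–M7: 177.9732 km
M6–M7: 347.9967 km
Closest pair: M2–M4 at 52.8328 km.

M2 and M4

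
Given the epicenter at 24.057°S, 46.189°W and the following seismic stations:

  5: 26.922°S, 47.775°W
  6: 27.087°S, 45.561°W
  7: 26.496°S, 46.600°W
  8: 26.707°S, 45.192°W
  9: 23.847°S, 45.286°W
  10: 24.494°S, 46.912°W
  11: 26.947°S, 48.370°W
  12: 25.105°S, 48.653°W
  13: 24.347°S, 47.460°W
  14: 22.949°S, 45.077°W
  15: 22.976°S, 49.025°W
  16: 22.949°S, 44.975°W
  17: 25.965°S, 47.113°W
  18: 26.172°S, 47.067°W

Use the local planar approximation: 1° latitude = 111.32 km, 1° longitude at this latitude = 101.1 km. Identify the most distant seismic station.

11

Distances from 24.057°S, 46.189°W:
5: √((-2.865·111.32)² + (-1.586·101.1)²) = √(101717.49305 + 25710.39075) = 356.970 km
6: √((-3.030·111.32)² + (0.628·101.1)²) = √(113771.02016 + 4031.08168) = 343.223 km
7: √((-2.439·111.32)² + (-0.411·101.1)²) = √(73717.39773 + 1726.57701) = 274.671 km
8: √((-2.650·111.32)² + (0.997·101.1)²) = √(87023.82000 + 10159.97473) = 311.743 km
9: √((0.210·111.32)² + (0.903·101.1)²) = √(546.49348 + 8334.46662) = 94.239 km
10: √((-0.437·111.32)² + (-0.723·101.1)²) = √(2366.51504 + 5342.92288) = 87.803 km
11: √((-2.890·111.32)² + (-2.181·101.1)²) = √(103500.41254 + 48619.85310) = 390.026 km
12: √((-1.048·111.32)² + (-2.464·101.1)²) = √(13610.33957 + 62055.99139) = 275.075 km
13: √((-0.290·111.32)² + (-1.271·101.1)²) = √(1042.17918 + 16511.76170) = 132.491 km
14: √((1.108·111.32)² + (1.112·101.1)²) = √(15213.38711 + 12638.97590) = 166.890 km
15: √((1.081·111.32)² + (-2.836·101.1)²) = √(14480.97432 + 82208.12902) = 310.949 km
16: √((1.108·111.32)² + (1.214·101.1)²) = √(15213.38711 + 15063.97841) = 174.004 km
17: √((-1.908·111.32)² + (-0.924·101.1)²) = √(45113.14829 + 8726.62379) = 232.034 km
18: √((-2.115·111.32)² + (-0.878·101.1)²) = √(55432.84119 + 7879.36725) = 251.619 km
Maximum: 11 at 390.026 km.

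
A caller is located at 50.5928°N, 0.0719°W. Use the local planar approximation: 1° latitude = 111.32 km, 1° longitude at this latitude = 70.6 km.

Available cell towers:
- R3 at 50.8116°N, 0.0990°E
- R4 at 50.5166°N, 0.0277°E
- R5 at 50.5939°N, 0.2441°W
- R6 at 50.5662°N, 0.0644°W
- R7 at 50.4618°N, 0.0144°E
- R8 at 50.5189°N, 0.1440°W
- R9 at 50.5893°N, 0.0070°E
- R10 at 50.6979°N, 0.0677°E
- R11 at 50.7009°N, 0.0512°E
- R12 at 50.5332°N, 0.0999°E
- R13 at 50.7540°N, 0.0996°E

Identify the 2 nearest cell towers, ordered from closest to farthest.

Distances from 50.5928°N, 0.0719°W:
R3: √((0.2188·111.32)² + (0.1709·70.6)²) = √(593.254486 + 145.577255) = 27.1815 km
R4: √((-0.0762·111.32)² + (0.0996·70.6)²) = √(71.954231 + 49.445649) = 11.0182 km
R5: √((0.0011·111.32)² + (-0.1722·70.6)²) = √(0.014994 + 147.800430) = 12.1579 km
R6: √((-0.0266·111.32)² + (0.0075·70.6)²) = √(8.768184 + 0.280370) = 3.0081 km
R7: √((-0.1310·111.32)² + (0.0863·70.6)²) = √(212.661556 + 37.121968) = 15.8045 km
R8: √((-0.0739·111.32)² + (-0.0721·70.6)²) = √(67.676092 + 25.910747) = 9.6740 km
R9: √((-0.0035·111.32)² + (0.0789·70.6)²) = √(0.151804 + 31.028688) = 5.5839 km
R10: √((0.1051·111.32)² + (0.1396·70.6)²) = √(136.883729 + 97.136005) = 15.2977 km
R11: √((0.1081·111.32)² + (0.1231·70.6)²) = √(144.809743 + 75.531048) = 14.8439 km
R12: √((-0.0596·111.32)² + (0.1718·70.6)²) = √(44.018873 + 147.114582) = 13.8251 km
R13: √((0.1612·111.32)² + (0.1715·70.6)²) = √(322.015273 + 146.601242) = 21.6476 km
Sorted: R6 (3.0081 km) < R9 (5.5839 km) < R8 (9.6740 km) < R4 (11.0182 km) < …

R6, R9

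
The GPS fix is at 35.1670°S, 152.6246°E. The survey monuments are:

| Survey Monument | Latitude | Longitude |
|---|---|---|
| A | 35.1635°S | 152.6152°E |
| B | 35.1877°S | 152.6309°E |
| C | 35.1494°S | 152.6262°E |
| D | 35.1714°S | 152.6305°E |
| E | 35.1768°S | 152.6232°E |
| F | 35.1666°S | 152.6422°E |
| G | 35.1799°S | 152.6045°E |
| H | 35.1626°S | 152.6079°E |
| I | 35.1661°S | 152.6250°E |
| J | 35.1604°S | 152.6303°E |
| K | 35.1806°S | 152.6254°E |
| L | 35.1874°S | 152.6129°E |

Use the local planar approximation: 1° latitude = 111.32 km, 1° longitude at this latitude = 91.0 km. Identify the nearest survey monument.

I

Distances from 35.1670°S, 152.6246°E:
A: √((0.0035·111.32)² + (-0.0094·91.0)²) = √(0.151804 + 0.731709) = 0.9400 km
B: √((-0.0207·111.32)² + (0.0063·91.0)²) = √(5.309909 + 0.328673) = 2.3746 km
C: √((0.0176·111.32)² + (0.0016·91.0)²) = √(3.838590 + 0.021199) = 1.9646 km
D: √((-0.0044·111.32)² + (0.0059·91.0)²) = √(0.239912 + 0.288262) = 0.7268 km
E: √((-0.0098·111.32)² + (-0.0014·91.0)²) = √(1.190141 + 0.016231) = 1.0983 km
F: √((0.0004·111.32)² + (0.0176·91.0)²) = √(0.001983 + 2.565123) = 1.6022 km
G: √((-0.0129·111.32)² + (-0.0201·91.0)²) = √(2.062176 + 3.345607) = 2.3255 km
H: √((0.0044·111.32)² + (-0.0167·91.0)²) = √(0.239912 + 2.309488) = 1.5967 km
I: √((0.0009·111.32)² + (0.0004·91.0)²) = √(0.010038 + 0.001325) = 0.1066 km
J: √((0.0066·111.32)² + (0.0057·91.0)²) = √(0.539802 + 0.269050) = 0.8994 km
K: √((-0.0136·111.32)² + (0.0008·91.0)²) = √(2.292051 + 0.005300) = 1.5157 km
L: √((-0.0204·111.32)² + (-0.0117·91.0)²) = √(5.157114 + 1.133586) = 2.5081 km
Minimum: I at 0.1066 km.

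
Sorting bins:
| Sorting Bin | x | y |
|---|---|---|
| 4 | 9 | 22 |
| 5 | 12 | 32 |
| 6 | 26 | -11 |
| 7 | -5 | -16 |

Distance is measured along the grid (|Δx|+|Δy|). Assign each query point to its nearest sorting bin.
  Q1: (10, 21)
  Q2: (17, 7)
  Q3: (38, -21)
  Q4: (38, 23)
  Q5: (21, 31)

Q1 at (10, 21):
  4: 2
  5: 13
  6: 48
  7: 52
  → nearest: 4 (2)
Q2 at (17, 7):
  4: 23
  5: 30
  6: 27
  7: 45
  → nearest: 4 (23)
Q3 at (38, -21):
  4: 72
  5: 79
  6: 22
  7: 48
  → nearest: 6 (22)
Q4 at (38, 23):
  4: 30
  5: 35
  6: 46
  7: 82
  → nearest: 4 (30)
Q5 at (21, 31):
  4: 21
  5: 10
  6: 47
  7: 73
  → nearest: 5 (10)

Q1→4; Q2→4; Q3→6; Q4→4; Q5→5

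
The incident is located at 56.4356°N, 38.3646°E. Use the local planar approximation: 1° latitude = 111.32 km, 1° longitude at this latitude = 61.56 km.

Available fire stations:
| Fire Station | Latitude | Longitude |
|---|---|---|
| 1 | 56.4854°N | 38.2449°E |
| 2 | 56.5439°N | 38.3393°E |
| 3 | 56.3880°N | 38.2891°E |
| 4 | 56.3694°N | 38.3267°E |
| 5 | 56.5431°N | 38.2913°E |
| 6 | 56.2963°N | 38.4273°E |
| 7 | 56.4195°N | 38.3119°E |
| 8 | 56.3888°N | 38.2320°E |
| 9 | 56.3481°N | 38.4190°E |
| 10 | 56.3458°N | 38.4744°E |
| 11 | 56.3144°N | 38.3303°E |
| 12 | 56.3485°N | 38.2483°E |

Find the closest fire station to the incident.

Distances from 56.4356°N, 38.3646°E:
1: √((0.0498·111.32)² + (-0.1197·61.56)²) = √(30.733009 + 54.298211) = 9.2212 km
2: √((0.1083·111.32)² + (-0.0253·61.56)²) = √(145.346075 + 2.425707) = 12.1561 km
3: √((-0.0476·111.32)² + (-0.0755·61.56)²) = √(28.077621 + 21.601859) = 7.0484 km
4: √((-0.0662·111.32)² + (-0.0379·61.56)²) = √(54.307821 + 5.443468) = 7.7299 km
5: √((0.1075·111.32)² + (-0.0733·61.56)²) = √(143.206696 + 20.361284) = 12.7894 km
6: √((-0.1393·111.32)² + (0.0627·61.56)²) = √(240.463203 + 14.898149) = 15.9800 km
7: √((-0.0161·111.32)² + (-0.0527·61.56)²) = √(3.212167 + 10.524912) = 3.7064 km
8: √((-0.0468·111.32)² + (-0.1326·61.56)²) = √(27.141766 + 66.632218) = 9.6837 km
9: √((-0.0875·111.32)² + (0.0544·61.56)²) = √(94.877340 + 11.214890) = 10.3001 km
10: √((-0.0898·111.32)² + (0.1098·61.56)²) = √(99.930732 + 45.687974) = 12.0673 km
11: √((-0.1212·111.32)² + (-0.0343·61.56)²) = √(182.033632 + 4.458466) = 13.6562 km
12: √((-0.0871·111.32)² + (-0.1163·61.56)²) = √(94.011873 + 51.257409) = 12.0528 km
Minimum: 7 at 3.7064 km.

7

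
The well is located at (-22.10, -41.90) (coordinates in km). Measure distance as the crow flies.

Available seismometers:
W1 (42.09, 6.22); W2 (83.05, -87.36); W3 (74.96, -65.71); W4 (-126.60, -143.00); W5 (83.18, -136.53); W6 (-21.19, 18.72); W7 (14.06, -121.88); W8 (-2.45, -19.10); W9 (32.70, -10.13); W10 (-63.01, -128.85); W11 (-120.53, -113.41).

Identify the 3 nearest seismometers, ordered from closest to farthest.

Distances from (-22.10, -41.90):
W1: √((64.19)² + (48.12)²) = √(4120.3561 + 2315.5344) = 80.22 km
W2: √((105.15)² + (-45.46)²) = √(11056.5225 + 2066.6116) = 114.56 km
W3: √((97.06)² + (-23.81)²) = √(9420.6436 + 566.9161) = 99.94 km
W4: √((-104.50)² + (-101.10)²) = √(10920.2500 + 10221.2100) = 145.40 km
W5: √((105.28)² + (-94.63)²) = √(11083.8784 + 8954.8369) = 141.56 km
W6: √((0.91)² + (60.62)²) = √(0.8281 + 3674.7844) = 60.63 km
W7: √((36.16)² + (-79.98)²) = √(1307.5456 + 6396.8004) = 87.77 km
W8: √((19.65)² + (22.80)²) = √(386.1225 + 519.8400) = 30.10 km
W9: √((54.80)² + (31.77)²) = √(3003.0400 + 1009.3329) = 63.34 km
W10: √((-40.91)² + (-86.95)²) = √(1673.6281 + 7560.3025) = 96.09 km
W11: √((-98.43)² + (-71.51)²) = √(9688.4649 + 5113.6801) = 121.66 km
Sorted: W8 (30.10 km) < W6 (60.63 km) < W9 (63.34 km) < W1 (80.22 km) < W7 (87.77 km) < …

W8, W6, W9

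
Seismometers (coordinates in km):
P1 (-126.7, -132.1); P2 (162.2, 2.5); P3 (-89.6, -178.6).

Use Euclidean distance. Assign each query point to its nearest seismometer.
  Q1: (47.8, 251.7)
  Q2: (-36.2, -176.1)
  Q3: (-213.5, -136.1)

Q1 at (47.8, 251.7):
  P1: √((-174.5)² + (-383.8)²) = √(30450.250 + 147302.440) = 421.6 km
  P2: √((114.4)² + (-249.2)²) = √(13087.360 + 62100.640) = 274.2 km
  P3: √((-137.4)² + (-430.3)²) = √(18878.760 + 185158.090) = 451.7 km
  → nearest: P2 (274.2 km)
Q2 at (-36.2, -176.1):
  P1: √((-90.5)² + (44.0)²) = √(8190.250 + 1936.000) = 100.6 km
  P2: √((198.4)² + (178.6)²) = √(39362.560 + 31897.960) = 266.9 km
  P3: √((-53.4)² + (-2.5)²) = √(2851.560 + 6.250) = 53.5 km
  → nearest: P3 (53.5 km)
Q3 at (-213.5, -136.1):
  P1: √((86.8)² + (4.0)²) = √(7534.240 + 16.000) = 86.9 km
  P2: √((375.7)² + (138.6)²) = √(141150.490 + 19209.960) = 400.5 km
  P3: √((123.9)² + (-42.5)²) = √(15351.210 + 1806.250) = 131.0 km
  → nearest: P1 (86.9 km)

Q1→P2; Q2→P3; Q3→P1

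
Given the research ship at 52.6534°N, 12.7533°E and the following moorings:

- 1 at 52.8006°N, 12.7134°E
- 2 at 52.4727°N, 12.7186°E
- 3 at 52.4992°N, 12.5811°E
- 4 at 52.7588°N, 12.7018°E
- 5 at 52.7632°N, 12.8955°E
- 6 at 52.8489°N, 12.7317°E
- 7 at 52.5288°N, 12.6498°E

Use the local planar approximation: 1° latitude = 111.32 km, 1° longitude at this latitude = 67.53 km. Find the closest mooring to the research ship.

Distances from 52.6534°N, 12.7533°E:
1: 16.6064 km
2: 20.2516 km
3: 20.7336 km
4: 12.2377 km
5: 15.5439 km
6: 21.8119 km
7: 15.5319 km
Minimum: 4 at 12.2377 km.

4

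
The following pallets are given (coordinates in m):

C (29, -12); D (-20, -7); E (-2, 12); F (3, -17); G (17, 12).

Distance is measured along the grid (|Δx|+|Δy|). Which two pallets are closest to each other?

E and G

Pairwise distances:
E–G: |19| + |0| = 19 + 0 = 19 m
C–F: |-26| + |-5| = 26 + 5 = 31 m
D–F: |23| + |-10| = 23 + 10 = 33 m
E–F: |5| + |-29| = 5 + 29 = 34 m
C–G: |-12| + |24| = 12 + 24 = 36 m
D–E: |18| + |19| = 18 + 19 = 37 m
F–G: |14| + |29| = 14 + 29 = 43 m
C–D: |-49| + |5| = 49 + 5 = 54 m
C–E: |-31| + |24| = 31 + 24 = 55 m
D–G: |37| + |19| = 37 + 19 = 56 m
Closest pair: E–G at 19 m.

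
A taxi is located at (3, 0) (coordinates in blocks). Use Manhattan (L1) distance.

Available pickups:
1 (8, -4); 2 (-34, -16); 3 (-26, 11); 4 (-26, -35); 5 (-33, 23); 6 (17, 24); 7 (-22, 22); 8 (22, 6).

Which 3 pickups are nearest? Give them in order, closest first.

Distances from (3, 0):
1: |5| + |-4| = 5 + 4 = 9 blocks
2: |-37| + |-16| = 37 + 16 = 53 blocks
3: |-29| + |11| = 29 + 11 = 40 blocks
4: |-29| + |-35| = 29 + 35 = 64 blocks
5: |-36| + |23| = 36 + 23 = 59 blocks
6: |14| + |24| = 14 + 24 = 38 blocks
7: |-25| + |22| = 25 + 22 = 47 blocks
8: |19| + |6| = 19 + 6 = 25 blocks
Sorted: 1 (9 blocks) < 8 (25 blocks) < 6 (38 blocks) < 3 (40 blocks) < 7 (47 blocks) < …

1, 8, 6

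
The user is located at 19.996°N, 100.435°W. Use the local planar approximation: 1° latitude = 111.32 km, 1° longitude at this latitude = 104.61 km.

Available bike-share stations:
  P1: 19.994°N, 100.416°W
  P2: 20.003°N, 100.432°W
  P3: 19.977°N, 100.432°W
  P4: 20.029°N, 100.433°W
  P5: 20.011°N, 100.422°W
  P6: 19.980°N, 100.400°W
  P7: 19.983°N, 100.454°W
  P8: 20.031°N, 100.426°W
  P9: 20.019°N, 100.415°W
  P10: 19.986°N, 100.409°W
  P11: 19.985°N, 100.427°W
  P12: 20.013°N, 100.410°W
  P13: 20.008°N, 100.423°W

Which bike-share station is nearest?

Distances from 19.996°N, 100.435°W:
P1: √((-0.002·111.32)² + (0.019·104.61)²) = √(0.04957 + 3.95051) = 2.000 km
P2: √((0.007·111.32)² + (0.003·104.61)²) = √(0.60721 + 0.09849) = 0.840 km
P3: √((-0.019·111.32)² + (0.003·104.61)²) = √(4.47356 + 0.09849) = 2.138 km
P4: √((0.033·111.32)² + (0.002·104.61)²) = √(13.49504 + 0.04377) = 3.680 km
P5: √((0.015·111.32)² + (0.013·104.61)²) = √(2.78823 + 1.84941) = 2.154 km
P6: √((-0.016·111.32)² + (0.035·104.61)²) = √(3.17239 + 13.40548) = 4.072 km
P7: √((-0.013·111.32)² + (-0.019·104.61)²) = √(2.09427 + 3.95051) = 2.459 km
P8: √((0.035·111.32)² + (0.009·104.61)²) = √(15.18037 + 0.88640) = 4.008 km
P9: √((0.023·111.32)² + (0.020·104.61)²) = √(6.55544 + 4.37730) = 3.306 km
P10: √((-0.010·111.32)² + (0.026·104.61)²) = √(1.23921 + 7.39764) = 2.939 km
P11: √((-0.011·111.32)² + (0.008·104.61)²) = √(1.49945 + 0.70037) = 1.483 km
P12: √((0.017·111.32)² + (0.025·104.61)²) = √(3.58133 + 6.83953) = 3.228 km
P13: √((0.012·111.32)² + (0.012·104.61)²) = √(1.78447 + 1.57583) = 1.833 km
Minimum: P2 at 0.840 km.

P2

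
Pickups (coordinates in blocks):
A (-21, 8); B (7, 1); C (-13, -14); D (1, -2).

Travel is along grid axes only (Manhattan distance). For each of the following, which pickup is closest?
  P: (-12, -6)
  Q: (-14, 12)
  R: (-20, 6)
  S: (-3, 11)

P→C; Q→A; R→A; S→D

P at (-12, -6):
  A: |-9| + |14| = 9 + 14 = 23 blocks
  B: |19| + |7| = 19 + 7 = 26 blocks
  C: |-1| + |-8| = 1 + 8 = 9 blocks
  D: |13| + |4| = 13 + 4 = 17 blocks
  → nearest: C (9 blocks)
Q at (-14, 12):
  A: |-7| + |-4| = 7 + 4 = 11 blocks
  B: |21| + |-11| = 21 + 11 = 32 blocks
  C: |1| + |-26| = 1 + 26 = 27 blocks
  D: |15| + |-14| = 15 + 14 = 29 blocks
  → nearest: A (11 blocks)
R at (-20, 6):
  A: |-1| + |2| = 1 + 2 = 3 blocks
  B: |27| + |-5| = 27 + 5 = 32 blocks
  C: |7| + |-20| = 7 + 20 = 27 blocks
  D: |21| + |-8| = 21 + 8 = 29 blocks
  → nearest: A (3 blocks)
S at (-3, 11):
  A: |-18| + |-3| = 18 + 3 = 21 blocks
  B: |10| + |-10| = 10 + 10 = 20 blocks
  C: |-10| + |-25| = 10 + 25 = 35 blocks
  D: |4| + |-13| = 4 + 13 = 17 blocks
  → nearest: D (17 blocks)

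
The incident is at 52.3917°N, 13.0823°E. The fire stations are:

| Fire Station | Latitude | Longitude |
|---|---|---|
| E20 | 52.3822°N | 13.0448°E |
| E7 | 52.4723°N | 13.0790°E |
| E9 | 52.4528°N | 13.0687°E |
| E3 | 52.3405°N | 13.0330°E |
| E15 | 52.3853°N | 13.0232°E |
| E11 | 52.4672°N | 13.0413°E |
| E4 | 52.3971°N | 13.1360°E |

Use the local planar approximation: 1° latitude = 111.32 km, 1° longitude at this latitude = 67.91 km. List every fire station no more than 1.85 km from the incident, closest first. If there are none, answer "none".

none

Distances from 52.3917°N, 13.0823°E:
E20: 2.7575 km
E7: 8.9752 km
E9: 6.8641 km
E3: 6.6102 km
E15: 4.0762 km
E11: 8.8539 km
E4: 3.6960 km
Threshold 1.85 km: none within range.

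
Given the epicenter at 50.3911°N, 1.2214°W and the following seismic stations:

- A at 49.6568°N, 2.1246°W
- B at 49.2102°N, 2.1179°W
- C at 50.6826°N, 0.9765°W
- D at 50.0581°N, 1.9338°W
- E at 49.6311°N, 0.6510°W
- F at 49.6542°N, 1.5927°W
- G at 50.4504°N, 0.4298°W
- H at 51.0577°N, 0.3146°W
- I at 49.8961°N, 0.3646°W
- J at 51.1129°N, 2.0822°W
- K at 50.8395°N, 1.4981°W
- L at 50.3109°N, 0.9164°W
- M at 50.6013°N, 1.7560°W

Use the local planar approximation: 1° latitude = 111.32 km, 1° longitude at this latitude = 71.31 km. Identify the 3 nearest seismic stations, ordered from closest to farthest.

Distances from 50.3911°N, 1.2214°W:
A: √((-0.7343·111.32)² + (-0.9032·71.31)²) = √(6681.799686 + 4148.286381) = 104.0677 km
B: √((-1.1809·111.32)² + (-0.8965·71.31)²) = √(17281.150026 + 4086.970102) = 146.1784 km
C: √((0.2915·111.32)² + (0.2449·71.31)²) = √(1052.988222 + 304.984974) = 36.8507 km
D: √((-0.3330·111.32)² + (-0.7124·71.31)²) = √(1374.152279 + 2580.766392) = 62.8881 km
E: √((-0.7600·111.32)² + (0.5704·71.31)²) = √(7157.701450 + 1654.473847) = 93.8732 km
F: √((-0.7369·111.32)² + (-0.3713·71.31)²) = √(6729.201117 + 701.052870) = 86.1989 km
G: √((0.0593·111.32)² + (0.7916·71.31)²) = √(43.576845 + 3186.489149) = 56.8337 km
H: √((0.6666·111.32)² + (0.9068·71.31)²) = √(5506.517376 + 4181.420998) = 98.4273 km
I: √((-0.4950·111.32)² + (0.8568·71.31)²) = √(3036.384692 + 3733.015460) = 82.2764 km
J: √((0.7218·111.32)² + (-0.8608·71.31)²) = √(6456.247204 + 3767.952242) = 101.1148 km
K: √((0.4484·111.32)² + (-0.2767·71.31)²) = √(2491.595875 + 389.331185) = 53.6743 km
L: √((-0.0802·111.32)² + (0.3050·71.31)²) = √(79.706756 + 473.042925) = 23.5106 km
M: √((0.2102·111.32)² + (-0.5346·71.31)²) = √(547.534915 + 1453.311740) = 44.7308 km
Sorted: L (23.5106 km) < C (36.8507 km) < M (44.7308 km) < K (53.6743 km) < G (56.8337 km) < …

L, C, M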